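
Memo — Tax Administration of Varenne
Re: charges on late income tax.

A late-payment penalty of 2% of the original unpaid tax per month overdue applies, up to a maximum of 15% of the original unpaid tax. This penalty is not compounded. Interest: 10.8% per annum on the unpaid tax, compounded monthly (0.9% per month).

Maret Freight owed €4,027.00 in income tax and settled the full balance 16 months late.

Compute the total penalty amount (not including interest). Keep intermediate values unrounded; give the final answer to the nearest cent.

Penalty (uncapped): 16 × 2% × €4,027.00 = €1,288.64; cap = 15% × €4,027.00 = €604.05 → penalty = €604.05

€604.05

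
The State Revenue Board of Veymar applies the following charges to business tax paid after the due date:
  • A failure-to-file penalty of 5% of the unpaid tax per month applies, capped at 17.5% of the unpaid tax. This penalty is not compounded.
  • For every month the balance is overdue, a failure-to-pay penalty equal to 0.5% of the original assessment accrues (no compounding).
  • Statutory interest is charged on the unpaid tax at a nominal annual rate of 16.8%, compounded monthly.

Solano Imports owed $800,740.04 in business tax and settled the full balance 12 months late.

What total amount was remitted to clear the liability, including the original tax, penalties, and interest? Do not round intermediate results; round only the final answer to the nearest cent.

$1,134,295.61

Failure-to-file: 12 × 5% × $800,740.04 = $480,444.02…, capped at 17.5% × $800,740.04 = $140,129.51…
Failure-to-pay penalty = 0.5% × $800,740.04 × 12 mo = $48,044.40…
Interest (16.8%/yr ÷ 12 = 1.4%/month): $800,740.04 × ((1 + 0.014)^12 − 1) = $145,381.6642…
Total = $800,740.04 + $188,173.9094 + $145,381.6642… = $1,134,295.61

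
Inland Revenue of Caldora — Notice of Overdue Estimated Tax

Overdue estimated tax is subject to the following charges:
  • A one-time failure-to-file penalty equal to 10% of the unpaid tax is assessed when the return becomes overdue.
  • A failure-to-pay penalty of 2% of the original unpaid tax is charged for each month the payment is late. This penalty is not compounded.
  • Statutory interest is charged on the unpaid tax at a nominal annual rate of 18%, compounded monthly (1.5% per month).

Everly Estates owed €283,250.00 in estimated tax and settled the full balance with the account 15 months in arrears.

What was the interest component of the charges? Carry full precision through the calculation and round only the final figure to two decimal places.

Interest: €283,250.00 × ((1 + 0.015)^15 − 1) = €283,250.00 × 0.2502321… = €70,878.2329…

€70,878.23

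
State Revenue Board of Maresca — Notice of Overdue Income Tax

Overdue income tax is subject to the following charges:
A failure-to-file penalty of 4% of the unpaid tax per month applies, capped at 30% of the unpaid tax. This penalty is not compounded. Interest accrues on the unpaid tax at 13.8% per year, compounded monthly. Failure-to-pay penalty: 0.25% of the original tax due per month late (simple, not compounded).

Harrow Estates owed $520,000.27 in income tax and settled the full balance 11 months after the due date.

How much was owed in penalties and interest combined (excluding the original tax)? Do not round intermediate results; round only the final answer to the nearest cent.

$239,996.02

Failure-to-file: 11 × 4% × $520,000.27 = $228,800.12…, capped at 30% × $520,000.27 = $156,000.08…
Failure-to-pay penalty: 11 × 0.25% × $520,000.27 = $14,300.01…
Interest (13.8%/yr ÷ 12 = 1.15%/month): $520,000.27 × ((1 + 0.0115)^11 − 1) = $69,695.9274…
Penalties + interest = $170,300.0884… + $69,695.9274… = $239,996.02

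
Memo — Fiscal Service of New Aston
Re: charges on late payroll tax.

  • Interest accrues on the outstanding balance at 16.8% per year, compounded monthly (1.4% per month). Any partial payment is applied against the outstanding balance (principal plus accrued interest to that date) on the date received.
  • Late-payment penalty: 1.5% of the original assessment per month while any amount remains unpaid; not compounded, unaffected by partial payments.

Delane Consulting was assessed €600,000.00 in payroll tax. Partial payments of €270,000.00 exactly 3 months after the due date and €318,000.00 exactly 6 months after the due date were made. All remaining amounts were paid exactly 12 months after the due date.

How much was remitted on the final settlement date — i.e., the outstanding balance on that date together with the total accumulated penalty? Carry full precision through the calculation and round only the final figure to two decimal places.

€165,282.24

Balance at month 3: €600,000.0000 × (1 + 0.014)^3 = €625,554.4464
After €270,000.00 payment: €625,554.4464 − €270,000.00 = €355,554.4464
Balance at month 6: €355,554.4464 × (1 + 0.014)^3 = €370,697.7748…
After €318,000.00 payment: €370,697.7748… − €318,000.00 = €52,697.7748…
Balance at month 12: €52,697.7748… × (1 + 0.014)^6 = €57,282.2419…
Penalty: 12 × 1.5% × €600,000.00 = €108,000.00
Final settlement = outstanding balance + penalty = €57,282.2419… + €108,000.00 = €165,282.24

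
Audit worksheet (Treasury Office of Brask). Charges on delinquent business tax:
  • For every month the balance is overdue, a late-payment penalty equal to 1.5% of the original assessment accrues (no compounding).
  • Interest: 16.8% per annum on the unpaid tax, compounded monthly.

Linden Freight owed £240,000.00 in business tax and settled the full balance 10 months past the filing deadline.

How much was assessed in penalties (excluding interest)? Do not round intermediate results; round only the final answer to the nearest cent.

£36,000.00

Late-payment penalty = 1.5% × £240,000.00 × 10 mo = £36,000.00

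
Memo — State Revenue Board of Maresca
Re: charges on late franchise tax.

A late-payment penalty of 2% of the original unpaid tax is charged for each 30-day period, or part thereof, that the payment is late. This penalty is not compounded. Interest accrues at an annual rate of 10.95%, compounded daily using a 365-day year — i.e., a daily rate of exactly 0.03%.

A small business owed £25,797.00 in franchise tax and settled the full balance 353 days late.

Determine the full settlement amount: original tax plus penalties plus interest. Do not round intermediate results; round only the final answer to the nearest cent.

Penalty periods: ⌈353/30⌉ = 12; penalty = 12 × 2% × £25,797.00 = £6,191.28
Interest: £25,797.00 × ((1 + 0.0003)^353 − 1) = £25,797.00 × 0.11169304… = £2,881.3455…
Total = £25,797.00 + £6,191.2800 + £2,881.3455… = £34,869.63

£34,869.63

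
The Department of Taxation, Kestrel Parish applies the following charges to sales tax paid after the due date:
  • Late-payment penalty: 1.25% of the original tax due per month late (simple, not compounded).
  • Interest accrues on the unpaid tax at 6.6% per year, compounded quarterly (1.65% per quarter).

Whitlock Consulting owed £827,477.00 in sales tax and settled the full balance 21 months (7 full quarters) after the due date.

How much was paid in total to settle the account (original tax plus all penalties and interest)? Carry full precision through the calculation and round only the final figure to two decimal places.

Late-payment penalty: 21 × 1.25% × £827,477.00 = £217,212.71…
Interest: £827,477.00 × ((1 + 0.0165)^7 − 1) = £827,477.00 × 0.1213771… = £100,436.7539…
Total = £827,477.00 + £217,212.7125 + £100,436.7539… = £1,145,126.47

£1,145,126.47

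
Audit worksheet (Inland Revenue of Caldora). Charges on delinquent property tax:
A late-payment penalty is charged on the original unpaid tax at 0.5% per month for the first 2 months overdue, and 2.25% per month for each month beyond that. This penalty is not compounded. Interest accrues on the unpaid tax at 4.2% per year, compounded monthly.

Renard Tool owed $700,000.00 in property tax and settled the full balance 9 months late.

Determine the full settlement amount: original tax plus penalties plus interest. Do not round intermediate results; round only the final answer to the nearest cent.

$839,611.23

Penalty, months 1–2: 2 × 0.5% × $700,000.00 = $7,000.00
Penalty, months 3–9: 7 × 2.25% × $700,000.00 = $110,250.00
Interest (4.2%/yr ÷ 12 = 0.35%/month): $700,000.00 × ((1 + 0.0035)^9 − 1) = $22,361.2343…
Total = $700,000.00 + $117,250.0000 + $22,361.2343… = $839,611.23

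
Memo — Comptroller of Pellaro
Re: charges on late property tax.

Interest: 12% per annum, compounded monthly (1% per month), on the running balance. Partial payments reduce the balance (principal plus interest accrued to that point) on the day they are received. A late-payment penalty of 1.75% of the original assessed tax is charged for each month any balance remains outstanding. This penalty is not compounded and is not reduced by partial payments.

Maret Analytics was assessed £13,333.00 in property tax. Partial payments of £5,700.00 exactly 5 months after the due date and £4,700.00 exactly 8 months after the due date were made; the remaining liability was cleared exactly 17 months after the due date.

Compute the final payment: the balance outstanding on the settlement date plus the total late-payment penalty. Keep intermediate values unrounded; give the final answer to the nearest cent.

Balance at month 5: £13,333.0000 × (1 + 0.01)^5 = £14,013.1170…
After £5,700.00 payment: £14,013.1170… − £5,700.00 = £8,313.1170…
Balance at month 8: £8,313.1170… × (1 + 0.01)^3 = £8,565.0128…
After £4,700.00 payment: £8,565.0128… − £4,700.00 = £3,865.0128…
Balance at month 17: £3,865.0128… × (1 + 0.01)^9 = £4,227.1075…
Penalty: 17 × 1.75% × £13,333.00 = £3,966.57…
Final settlement = outstanding balance + penalty = £4,227.1075… + £3,966.57… = £8,193.68

£8,193.68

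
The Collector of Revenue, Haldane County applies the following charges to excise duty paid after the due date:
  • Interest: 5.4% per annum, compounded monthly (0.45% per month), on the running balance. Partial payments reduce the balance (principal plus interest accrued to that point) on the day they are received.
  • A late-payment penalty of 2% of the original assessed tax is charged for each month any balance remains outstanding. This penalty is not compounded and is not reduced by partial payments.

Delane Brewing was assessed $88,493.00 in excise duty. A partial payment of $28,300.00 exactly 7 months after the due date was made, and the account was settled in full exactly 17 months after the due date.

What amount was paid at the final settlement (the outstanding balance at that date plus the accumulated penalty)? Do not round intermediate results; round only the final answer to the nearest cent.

Balance at month 7: $88,493.0000 × (1 + 0.0045)^7 = $91,318.4447…
After $28,300.00 payment: $91,318.4447… − $28,300.00 = $63,018.4447…
Balance at month 17: $63,018.4447… × (1 + 0.0045)^10 = $65,912.3948…
Penalty: 17 × 2% × $88,493.00 = $30,087.62
Final settlement = outstanding balance + penalty = $65,912.3948… + $30,087.62 = $96,000.01

$96,000.01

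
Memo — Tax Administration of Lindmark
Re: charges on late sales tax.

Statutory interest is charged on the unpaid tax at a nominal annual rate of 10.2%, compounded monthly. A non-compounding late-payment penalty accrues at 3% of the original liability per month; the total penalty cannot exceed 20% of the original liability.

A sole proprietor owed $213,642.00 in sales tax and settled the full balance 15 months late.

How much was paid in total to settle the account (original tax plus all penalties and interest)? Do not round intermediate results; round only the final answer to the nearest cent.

$285,291.75

Penalty (uncapped): 15 × 3% × $213,642.00 = $96,138.90; cap = 20% × $213,642.00 = $42,728.40 → penalty = $42,728.40
Interest (10.2%/yr ÷ 12 = 0.85%/month): $213,642.00 × ((1 + 0.0085)^15 − 1) = $28,921.3451…
Total = $213,642.00 + $42,728.4000 + $28,921.3451… = $285,291.75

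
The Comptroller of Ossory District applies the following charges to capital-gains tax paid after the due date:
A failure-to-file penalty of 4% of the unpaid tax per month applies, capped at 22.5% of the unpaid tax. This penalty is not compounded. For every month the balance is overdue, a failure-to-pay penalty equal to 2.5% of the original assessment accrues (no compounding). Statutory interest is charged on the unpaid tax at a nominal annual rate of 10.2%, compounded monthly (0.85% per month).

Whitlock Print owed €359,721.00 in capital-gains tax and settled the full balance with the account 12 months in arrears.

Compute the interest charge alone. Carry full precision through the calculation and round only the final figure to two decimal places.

€38,456.41

Interest: €359,721.00 × ((1 + 0.0085)^12 − 1) = €359,721.00 × 0.1069062… = €38,456.4149…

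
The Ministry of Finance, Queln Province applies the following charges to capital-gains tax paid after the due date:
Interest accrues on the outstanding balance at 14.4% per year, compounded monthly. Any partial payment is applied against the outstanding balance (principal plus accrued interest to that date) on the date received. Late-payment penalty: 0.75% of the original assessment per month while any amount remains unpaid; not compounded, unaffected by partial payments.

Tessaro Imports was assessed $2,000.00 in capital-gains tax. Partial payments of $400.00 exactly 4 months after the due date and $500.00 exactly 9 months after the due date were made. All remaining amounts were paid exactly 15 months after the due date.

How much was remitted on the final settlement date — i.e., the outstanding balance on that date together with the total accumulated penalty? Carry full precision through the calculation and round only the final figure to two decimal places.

$1,623.69

Monthly rate = 14.4% ÷ 12 = 1.2%
Balance at month 4: $2,000.0000 × (1 + 0.012)^4 = $2,097.7419…
After $400.00 payment: $2,097.7419… − $400.00 = $1,697.7419…
Balance at month 9: $1,697.7419… × (1 + 0.012)^5 = $1,802.0806…
After $500.00 payment: $1,802.0806… − $500.00 = $1,302.0806…
Balance at month 15: $1,302.0806… × (1 + 0.012)^6 = $1,398.6883…
Penalty: 15 × 0.75% × $2,000.00 = $225.00
Final settlement = outstanding balance + penalty = $1,398.6883… + $225.00 = $1,623.69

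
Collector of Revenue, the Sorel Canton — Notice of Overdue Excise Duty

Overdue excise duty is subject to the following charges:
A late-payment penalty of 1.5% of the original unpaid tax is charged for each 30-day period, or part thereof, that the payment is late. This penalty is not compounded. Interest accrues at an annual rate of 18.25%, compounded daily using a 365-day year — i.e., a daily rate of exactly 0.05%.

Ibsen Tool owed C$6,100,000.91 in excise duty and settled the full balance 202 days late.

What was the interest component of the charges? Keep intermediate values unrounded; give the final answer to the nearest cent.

C$648,117.28

Interest: C$6,100,000.91 × ((1 + 0.0005)^202 − 1) = C$6,100,000.91 × 0.10624872… = C$648,117.2761…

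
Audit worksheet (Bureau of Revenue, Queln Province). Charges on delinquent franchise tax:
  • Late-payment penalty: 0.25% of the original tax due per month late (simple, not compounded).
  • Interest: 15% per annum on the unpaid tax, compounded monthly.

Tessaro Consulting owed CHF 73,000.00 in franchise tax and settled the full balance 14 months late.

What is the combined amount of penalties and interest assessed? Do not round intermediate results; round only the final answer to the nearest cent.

CHF 16,421.70

Late-payment penalty = 0.25% × CHF 73,000.00 × 14 mo = CHF 2,555.00
Interest (15%/yr ÷ 12 = 1.25%/month): CHF 73,000.00 × ((1 + 0.0125)^14 − 1) = CHF 13,866.6966…
Penalties + interest = CHF 2,555.0000 + CHF 13,866.6966… = CHF 16,421.70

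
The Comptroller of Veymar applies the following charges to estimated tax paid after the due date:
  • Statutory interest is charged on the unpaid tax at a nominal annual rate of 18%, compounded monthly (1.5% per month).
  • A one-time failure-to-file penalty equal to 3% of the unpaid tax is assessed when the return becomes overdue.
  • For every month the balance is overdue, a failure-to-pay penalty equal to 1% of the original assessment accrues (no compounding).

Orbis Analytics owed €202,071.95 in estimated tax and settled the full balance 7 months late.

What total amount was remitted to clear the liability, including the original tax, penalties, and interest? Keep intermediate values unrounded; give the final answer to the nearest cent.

€244,475.72

Failure-to-file penalty: 3% × €202,071.95 = €6,062.16…
Failure-to-pay penalty = 1% × €202,071.95 × 7 mo = €14,145.04…
Interest: €202,071.95 × ((1 + 0.015)^7 − 1) = €202,071.95 × 0.1098449… = €22,196.5757…
Total = €202,071.95 + €20,207.1950 + €22,196.5757… = €244,475.72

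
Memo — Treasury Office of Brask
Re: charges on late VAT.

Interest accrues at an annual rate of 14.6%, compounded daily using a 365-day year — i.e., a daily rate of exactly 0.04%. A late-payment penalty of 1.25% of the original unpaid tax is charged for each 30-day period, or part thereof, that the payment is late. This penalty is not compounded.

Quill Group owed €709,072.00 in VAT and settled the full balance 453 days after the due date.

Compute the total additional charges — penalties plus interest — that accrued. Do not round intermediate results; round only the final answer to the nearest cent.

Penalty periods: ⌈453/30⌉ = 16; penalty = 16 × 1.25% × €709,072.00 = €141,814.40
Interest: €709,072.00 × ((1 + 0.0004)^453 − 1) = €709,072.00 × 0.19861146… = €140,829.8247…
Penalties + interest = €141,814.4000 + €140,829.8247… = €282,644.22

€282,644.22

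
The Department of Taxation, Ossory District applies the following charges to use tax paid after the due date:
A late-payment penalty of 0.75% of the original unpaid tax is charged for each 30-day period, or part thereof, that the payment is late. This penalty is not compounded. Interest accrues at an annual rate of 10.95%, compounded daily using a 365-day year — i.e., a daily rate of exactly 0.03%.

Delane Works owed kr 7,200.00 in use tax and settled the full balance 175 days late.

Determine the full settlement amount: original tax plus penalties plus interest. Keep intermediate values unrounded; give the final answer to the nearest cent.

Penalty periods: ⌈175/30⌉ = 6; penalty = 6 × 0.75% × kr 7,200.00 = kr 324.00
Interest: kr 7,200.00 × ((1 + 0.0003)^175 − 1) = kr 7,200.00 × 0.05389426… = kr 388.0387…
Total = kr 7,200.00 + kr 324.0000 + kr 388.0387… = kr 7,912.04

kr 7,912.04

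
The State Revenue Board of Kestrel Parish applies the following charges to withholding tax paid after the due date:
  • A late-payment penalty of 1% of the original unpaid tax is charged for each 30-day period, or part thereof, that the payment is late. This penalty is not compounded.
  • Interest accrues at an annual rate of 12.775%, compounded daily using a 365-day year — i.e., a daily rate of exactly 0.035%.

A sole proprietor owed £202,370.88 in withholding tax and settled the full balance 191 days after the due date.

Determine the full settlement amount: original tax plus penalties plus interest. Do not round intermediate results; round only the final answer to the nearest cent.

£230,525.24

Penalty periods: ⌈191/30⌉ = 7; penalty = 7 × 1% × £202,370.88 = £14,165.96…
Interest: £202,370.88 × ((1 + 0.00035)^191 − 1) = £202,370.88 × 0.06912259… = £13,988.3996…
Total = £202,370.88 + £14,165.9616 + £13,988.3996… = £230,525.24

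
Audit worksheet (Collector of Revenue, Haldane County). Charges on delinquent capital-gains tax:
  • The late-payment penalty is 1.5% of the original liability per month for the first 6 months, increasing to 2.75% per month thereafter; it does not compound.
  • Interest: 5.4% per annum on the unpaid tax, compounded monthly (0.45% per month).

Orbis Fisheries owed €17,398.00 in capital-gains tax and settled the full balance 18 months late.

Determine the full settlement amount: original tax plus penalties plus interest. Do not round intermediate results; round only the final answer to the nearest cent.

Penalty, months 1–6: 6 × 1.5% × €17,398.00 = €1,565.82
Penalty, months 7–18: 12 × 2.75% × €17,398.00 = €5,741.34
Interest: €17,398.00 × ((1 + 0.0045)^18 − 1) = €17,398.00 × 0.0841739… = €1,464.4571…
Total = €17,398.00 + €7,307.1600 + €1,464.4571… = €26,169.62

€26,169.62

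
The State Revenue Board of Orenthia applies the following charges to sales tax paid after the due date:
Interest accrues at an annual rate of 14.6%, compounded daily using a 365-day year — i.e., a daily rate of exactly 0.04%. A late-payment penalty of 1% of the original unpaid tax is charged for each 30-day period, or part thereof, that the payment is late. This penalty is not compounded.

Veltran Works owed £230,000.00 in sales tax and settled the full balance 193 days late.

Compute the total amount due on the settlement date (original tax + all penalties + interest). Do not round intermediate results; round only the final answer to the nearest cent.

£264,555.53

Penalty periods: ⌈193/30⌉ = 7; penalty = 7 × 1% × £230,000.00 = £16,100.00
Interest: £230,000.00 × ((1 + 0.0004)^193 − 1) = £230,000.00 × 0.08024143… = £18,455.5293…
Total = £230,000.00 + £16,100.0000 + £18,455.5293… = £264,555.53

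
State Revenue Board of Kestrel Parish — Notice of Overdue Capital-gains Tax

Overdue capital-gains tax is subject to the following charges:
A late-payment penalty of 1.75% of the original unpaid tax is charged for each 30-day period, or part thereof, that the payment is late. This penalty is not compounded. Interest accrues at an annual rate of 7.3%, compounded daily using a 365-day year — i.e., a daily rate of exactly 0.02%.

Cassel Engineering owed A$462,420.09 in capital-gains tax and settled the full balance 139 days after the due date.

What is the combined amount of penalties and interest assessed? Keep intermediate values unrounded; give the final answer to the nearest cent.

Penalty periods: ⌈139/30⌉ = 5; penalty = 5 × 1.75% × A$462,420.09 = A$40,461.76…
Interest: A$462,420.09 × ((1 + 0.0002)^139 − 1) = A$462,420.09 × 0.02818717… = A$13,034.3127…
Penalties + interest = A$40,461.7579… + A$13,034.3127… = A$53,496.07

A$53,496.07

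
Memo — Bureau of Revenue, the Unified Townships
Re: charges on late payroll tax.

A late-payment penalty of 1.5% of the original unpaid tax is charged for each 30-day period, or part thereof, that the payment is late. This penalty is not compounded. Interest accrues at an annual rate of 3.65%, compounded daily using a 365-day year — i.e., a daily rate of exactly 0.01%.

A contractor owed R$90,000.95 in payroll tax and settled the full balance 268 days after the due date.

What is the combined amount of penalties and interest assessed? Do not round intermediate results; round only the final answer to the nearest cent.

R$14,594.64

Penalty periods: ⌈268/30⌉ = 9; penalty = 9 × 1.5% × R$90,000.95 = R$12,150.13…
Interest: R$90,000.95 × ((1 + 0.0001)^268 − 1) = R$90,000.95 × 0.02716097… = R$2,444.5134…
Penalties + interest = R$12,150.1283… + R$2,444.5134… = R$14,594.64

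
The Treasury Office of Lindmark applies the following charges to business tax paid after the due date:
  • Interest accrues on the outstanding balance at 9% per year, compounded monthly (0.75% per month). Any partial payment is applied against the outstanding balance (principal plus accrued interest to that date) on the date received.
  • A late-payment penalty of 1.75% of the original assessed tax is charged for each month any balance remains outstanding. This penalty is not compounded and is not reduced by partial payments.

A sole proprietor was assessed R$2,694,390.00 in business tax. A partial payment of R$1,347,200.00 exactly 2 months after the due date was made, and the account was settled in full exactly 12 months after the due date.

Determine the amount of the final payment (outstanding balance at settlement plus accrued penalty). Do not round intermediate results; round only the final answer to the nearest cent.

Balance at month 2: R$2,694,390.0000 × (1 + 0.0075)^2 = R$2,734,957.4094…
After R$1,347,200.00 payment: R$2,734,957.4094… − R$1,347,200.00 = R$1,387,757.4094…
Balance at month 12: R$1,387,757.4094… × (1 + 0.0075)^10 = R$1,495,423.1618…
Penalty: 12 × 1.75% × R$2,694,390.00 = R$565,821.90
Final settlement = outstanding balance + penalty = R$1,495,423.1618… + R$565,821.90 = R$2,061,245.06

R$2,061,245.06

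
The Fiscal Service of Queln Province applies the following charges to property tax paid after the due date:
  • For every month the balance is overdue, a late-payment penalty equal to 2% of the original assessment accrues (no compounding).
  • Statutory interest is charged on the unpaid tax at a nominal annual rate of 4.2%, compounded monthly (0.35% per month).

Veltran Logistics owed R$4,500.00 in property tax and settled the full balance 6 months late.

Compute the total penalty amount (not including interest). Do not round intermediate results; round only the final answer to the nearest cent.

Late-payment penalty: 6 × 2% × R$4,500.00 = R$540.00

R$540.00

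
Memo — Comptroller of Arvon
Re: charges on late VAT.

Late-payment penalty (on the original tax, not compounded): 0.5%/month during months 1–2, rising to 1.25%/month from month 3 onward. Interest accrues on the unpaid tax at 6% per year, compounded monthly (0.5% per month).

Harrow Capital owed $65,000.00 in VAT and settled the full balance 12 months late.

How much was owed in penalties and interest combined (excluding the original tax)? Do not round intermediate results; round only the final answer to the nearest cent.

$12,784.06

Penalty, months 1–2: 2 × 0.5% × $65,000.00 = $650.00
Penalty, months 3–12: 10 × 1.25% × $65,000.00 = $8,125.00
Interest: $65,000.00 × ((1 + 0.005)^12 − 1) = $65,000.00 × 0.0616778… = $4,009.0578…
Penalties + interest = $8,775.0000 + $4,009.0578… = $12,784.06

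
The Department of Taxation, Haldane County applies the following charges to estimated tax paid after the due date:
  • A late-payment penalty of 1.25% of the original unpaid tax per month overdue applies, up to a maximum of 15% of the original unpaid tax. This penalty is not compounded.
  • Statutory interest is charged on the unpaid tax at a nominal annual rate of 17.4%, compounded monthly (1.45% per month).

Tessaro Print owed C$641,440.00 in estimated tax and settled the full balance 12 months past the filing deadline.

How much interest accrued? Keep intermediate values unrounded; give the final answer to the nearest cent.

C$120,956.08

Interest: C$641,440.00 × ((1 + 0.0145)^12 − 1) = C$641,440.00 × 0.1885696… = C$120,956.0812…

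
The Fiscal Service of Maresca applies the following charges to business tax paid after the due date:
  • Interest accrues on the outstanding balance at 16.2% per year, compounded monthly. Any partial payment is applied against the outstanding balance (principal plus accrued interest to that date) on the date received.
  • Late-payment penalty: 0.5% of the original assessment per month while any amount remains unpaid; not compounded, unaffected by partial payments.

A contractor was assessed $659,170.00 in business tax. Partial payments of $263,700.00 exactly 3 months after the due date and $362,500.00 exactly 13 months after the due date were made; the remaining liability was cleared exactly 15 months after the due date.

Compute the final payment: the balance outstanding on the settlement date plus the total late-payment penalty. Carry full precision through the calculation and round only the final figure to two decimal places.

Monthly rate = 16.2% ÷ 12 = 1.35%
Balance at month 3: $659,170.0000 × (1 + 0.0135)^3 = $686,228.4080…
After $263,700.00 payment: $686,228.4080… − $263,700.00 = $422,528.4080…
Balance at month 13: $422,528.4080… × (1 + 0.0135)^10 = $483,162.7491…
After $362,500.00 payment: $483,162.7491… − $362,500.00 = $120,662.7491…
Balance at month 15: $120,662.7491… × (1 + 0.0135)^2 = $123,942.6341…
Penalty: 15 × 0.5% × $659,170.00 = $49,437.75
Final settlement = outstanding balance + penalty = $123,942.6341… + $49,437.75 = $173,380.38

$173,380.38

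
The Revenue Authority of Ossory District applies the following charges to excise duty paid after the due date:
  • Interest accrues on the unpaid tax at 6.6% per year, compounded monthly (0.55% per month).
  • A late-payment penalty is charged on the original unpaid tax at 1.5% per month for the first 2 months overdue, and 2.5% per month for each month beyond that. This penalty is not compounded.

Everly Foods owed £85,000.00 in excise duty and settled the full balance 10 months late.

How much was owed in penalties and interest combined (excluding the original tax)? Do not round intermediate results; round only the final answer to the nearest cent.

£24,342.42

Penalty, months 1–2: 2 × 1.5% × £85,000.00 = £2,550.00
Penalty, months 3–10: 8 × 2.5% × £85,000.00 = £17,000.00
Interest: £85,000.00 × ((1 + 0.0055)^10 − 1) = £85,000.00 × 0.0563814… = £4,792.4197…
Penalties + interest = £19,550.0000 + £4,792.4197… = £24,342.42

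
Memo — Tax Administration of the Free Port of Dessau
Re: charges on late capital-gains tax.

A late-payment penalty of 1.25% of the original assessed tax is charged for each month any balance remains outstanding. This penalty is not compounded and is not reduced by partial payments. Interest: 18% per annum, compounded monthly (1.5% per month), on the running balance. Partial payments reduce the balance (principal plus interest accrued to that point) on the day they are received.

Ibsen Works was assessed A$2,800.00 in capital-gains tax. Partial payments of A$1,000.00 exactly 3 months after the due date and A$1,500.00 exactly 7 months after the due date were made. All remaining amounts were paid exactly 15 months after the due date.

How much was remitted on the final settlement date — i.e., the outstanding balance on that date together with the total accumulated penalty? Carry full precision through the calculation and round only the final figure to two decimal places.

Balance at month 3: A$2,800.0000 × (1 + 0.015)^3 = A$2,927.8995…
After A$1,000.00 payment: A$2,927.8995… − A$1,000.00 = A$1,927.8995…
Balance at month 7: A$1,927.8995… × (1 + 0.015)^4 = A$2,046.2022…
After A$1,500.00 payment: A$2,046.2022… − A$1,500.00 = A$546.2022…
Balance at month 15: A$546.2022… × (1 + 0.015)^8 = A$615.2927…
Penalty: 15 × 1.25% × A$2,800.00 = A$525.00
Final settlement = outstanding balance + penalty = A$615.2927… + A$525.00 = A$1,140.29

A$1,140.29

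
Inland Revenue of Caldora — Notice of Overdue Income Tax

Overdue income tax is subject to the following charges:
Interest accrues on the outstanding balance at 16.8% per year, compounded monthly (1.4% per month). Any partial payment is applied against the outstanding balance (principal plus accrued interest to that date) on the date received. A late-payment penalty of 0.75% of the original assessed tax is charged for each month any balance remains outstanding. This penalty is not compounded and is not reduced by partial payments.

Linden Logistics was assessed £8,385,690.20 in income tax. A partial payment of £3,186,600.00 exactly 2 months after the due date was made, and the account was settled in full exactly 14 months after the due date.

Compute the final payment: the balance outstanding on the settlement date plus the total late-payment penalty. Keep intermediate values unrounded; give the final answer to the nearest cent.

Balance at month 2: £8,385,690.2000 × (1 + 0.014)^2 = £8,622,133.1209…
After £3,186,600.00 payment: £8,622,133.1209… − £3,186,600.00 = £5,435,533.1209…
Balance at month 14: £5,435,533.1209… × (1 + 0.014)^12 = £6,422,403.7795…
Penalty: 14 × 0.75% × £8,385,690.20 = £880,497.47…
Final settlement = outstanding balance + penalty = £6,422,403.7795… + £880,497.47… = £7,302,901.25

£7,302,901.25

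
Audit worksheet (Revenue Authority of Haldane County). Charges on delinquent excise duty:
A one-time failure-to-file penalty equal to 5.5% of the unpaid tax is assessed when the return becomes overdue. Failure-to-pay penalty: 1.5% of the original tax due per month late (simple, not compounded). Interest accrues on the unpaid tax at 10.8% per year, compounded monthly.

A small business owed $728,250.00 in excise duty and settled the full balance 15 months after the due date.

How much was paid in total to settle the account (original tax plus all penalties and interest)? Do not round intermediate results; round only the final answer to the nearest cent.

Failure-to-file penalty: 5.5% × $728,250.00 = $40,053.75
Failure-to-pay penalty: 15 × 1.5% × $728,250.00 = $163,856.25
Interest (10.8%/yr ÷ 12 = 0.9%/month): $728,250.00 × ((1 + 0.009)^15 − 1) = $104,755.7263…
Total = $728,250.00 + $203,910.0000 + $104,755.7263… = $1,036,915.73

$1,036,915.73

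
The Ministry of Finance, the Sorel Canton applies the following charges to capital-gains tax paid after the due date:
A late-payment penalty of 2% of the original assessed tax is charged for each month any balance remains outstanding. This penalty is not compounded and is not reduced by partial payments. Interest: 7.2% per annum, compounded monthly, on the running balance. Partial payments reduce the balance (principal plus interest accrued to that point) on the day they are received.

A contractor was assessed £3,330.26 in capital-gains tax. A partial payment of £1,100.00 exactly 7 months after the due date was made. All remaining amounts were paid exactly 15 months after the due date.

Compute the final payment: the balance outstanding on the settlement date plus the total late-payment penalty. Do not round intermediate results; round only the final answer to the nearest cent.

£3,488.06

Monthly rate = 7.2% ÷ 12 = 0.6%
Balance at month 7: £3,330.2600 × (1 + 0.006)^7 = £3,472.6739…
After £1,100.00 payment: £3,472.6739… − £1,100.00 = £2,372.6739…
Balance at month 15: £2,372.6739… × (1 + 0.006)^8 = £2,488.9828…
Penalty: 15 × 2% × £3,330.26 = £999.08…
Final settlement = outstanding balance + penalty = £2,488.9828… + £999.08… = £3,488.06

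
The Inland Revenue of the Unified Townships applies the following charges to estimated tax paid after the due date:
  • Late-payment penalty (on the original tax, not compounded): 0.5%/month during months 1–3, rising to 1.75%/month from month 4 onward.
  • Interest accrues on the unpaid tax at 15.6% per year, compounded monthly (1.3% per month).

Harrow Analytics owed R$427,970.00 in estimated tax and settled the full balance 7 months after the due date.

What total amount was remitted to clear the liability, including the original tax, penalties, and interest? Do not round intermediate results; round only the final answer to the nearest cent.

Penalty, months 1–3: 3 × 0.5% × R$427,970.00 = R$6,419.55
Penalty, months 4–7: 4 × 1.75% × R$427,970.00 = R$29,957.90
Interest: R$427,970.00 × ((1 + 0.013)^7 − 1) = R$427,970.00 × 0.0946269… = R$40,497.4754…
Total = R$427,970.00 + R$36,377.4500 + R$40,497.4754… = R$504,844.93

R$504,844.93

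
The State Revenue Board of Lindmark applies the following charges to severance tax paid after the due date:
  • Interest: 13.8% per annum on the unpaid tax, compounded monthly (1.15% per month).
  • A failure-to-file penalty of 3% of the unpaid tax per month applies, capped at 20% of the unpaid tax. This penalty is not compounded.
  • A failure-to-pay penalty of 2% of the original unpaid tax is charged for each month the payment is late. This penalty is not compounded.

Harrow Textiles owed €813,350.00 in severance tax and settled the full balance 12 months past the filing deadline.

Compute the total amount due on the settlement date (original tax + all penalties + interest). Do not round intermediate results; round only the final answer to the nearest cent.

€1,290,844.94

Failure-to-file: 12 × 3% × €813,350.00 = €292,806.00, capped at 20% × €813,350.00 = €162,670.00
Failure-to-pay penalty = 2% × €813,350.00 × 12 mo = €195,204.00
Interest: €813,350.00 × ((1 + 0.0115)^12 − 1) = €813,350.00 × 0.1470719… = €119,620.9393…
Total = €813,350.00 + €357,874.0000 + €119,620.9393… = €1,290,844.94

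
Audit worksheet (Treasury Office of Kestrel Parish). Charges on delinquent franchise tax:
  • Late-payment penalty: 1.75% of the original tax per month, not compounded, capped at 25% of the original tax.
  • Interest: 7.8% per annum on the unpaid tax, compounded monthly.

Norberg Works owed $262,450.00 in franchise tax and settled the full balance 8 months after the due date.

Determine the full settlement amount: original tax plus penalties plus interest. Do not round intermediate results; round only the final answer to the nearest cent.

$313,154.95

Penalty: 8 × 1.75% × $262,450.00 = $36,743.00 (below the 25% cap of $65,612.50)
Interest (7.8%/yr ÷ 12 = 0.65%/month): $262,450.00 × ((1 + 0.0065)^8 − 1) = $13,961.9475…
Total = $262,450.00 + $36,743.0000 + $13,961.9475… = $313,154.95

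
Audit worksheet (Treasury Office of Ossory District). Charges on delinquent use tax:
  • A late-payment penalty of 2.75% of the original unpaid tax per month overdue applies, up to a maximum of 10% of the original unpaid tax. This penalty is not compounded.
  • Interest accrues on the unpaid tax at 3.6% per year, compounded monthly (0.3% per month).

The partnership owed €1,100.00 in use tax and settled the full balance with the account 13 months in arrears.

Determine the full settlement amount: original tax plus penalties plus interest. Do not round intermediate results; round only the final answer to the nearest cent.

Penalty (uncapped): 13 × 2.75% × €1,100.00 = €393.25; cap = 10% × €1,100.00 = €110.00 → penalty = €110.00
Interest: €1,100.00 × ((1 + 0.003)^13 − 1) = €1,100.00 × 0.0397098… = €43.6808…
Total = €1,100.00 + €110.0000 + €43.6808… = €1,253.68

€1,253.68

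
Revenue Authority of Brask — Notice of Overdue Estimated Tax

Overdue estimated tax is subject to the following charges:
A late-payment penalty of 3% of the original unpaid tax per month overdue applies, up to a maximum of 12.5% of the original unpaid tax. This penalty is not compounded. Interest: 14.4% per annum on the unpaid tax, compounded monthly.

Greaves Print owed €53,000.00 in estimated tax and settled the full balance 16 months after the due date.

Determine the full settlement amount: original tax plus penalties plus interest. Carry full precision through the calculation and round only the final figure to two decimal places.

€70,770.19

Penalty (uncapped): 16 × 3% × €53,000.00 = €25,440.00; cap = 12.5% × €53,000.00 = €6,625.00 → penalty = €6,625.00
Interest (14.4%/yr ÷ 12 = 1.2%/month): €53,000.00 × ((1 + 0.012)^16 − 1) = €11,145.1861…
Total = €53,000.00 + €6,625.0000 + €11,145.1861… = €70,770.19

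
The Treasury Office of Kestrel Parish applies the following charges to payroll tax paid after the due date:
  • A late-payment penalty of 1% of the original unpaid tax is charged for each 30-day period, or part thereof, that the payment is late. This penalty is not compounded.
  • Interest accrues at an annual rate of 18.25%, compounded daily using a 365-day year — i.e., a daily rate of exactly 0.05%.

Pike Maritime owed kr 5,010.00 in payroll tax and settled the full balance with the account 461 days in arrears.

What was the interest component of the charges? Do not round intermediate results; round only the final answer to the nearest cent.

Interest: kr 5,010.00 × ((1 + 0.0005)^461 − 1) = kr 5,010.00 × 0.25915693… = kr 1,298.3762…

kr 1,298.38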